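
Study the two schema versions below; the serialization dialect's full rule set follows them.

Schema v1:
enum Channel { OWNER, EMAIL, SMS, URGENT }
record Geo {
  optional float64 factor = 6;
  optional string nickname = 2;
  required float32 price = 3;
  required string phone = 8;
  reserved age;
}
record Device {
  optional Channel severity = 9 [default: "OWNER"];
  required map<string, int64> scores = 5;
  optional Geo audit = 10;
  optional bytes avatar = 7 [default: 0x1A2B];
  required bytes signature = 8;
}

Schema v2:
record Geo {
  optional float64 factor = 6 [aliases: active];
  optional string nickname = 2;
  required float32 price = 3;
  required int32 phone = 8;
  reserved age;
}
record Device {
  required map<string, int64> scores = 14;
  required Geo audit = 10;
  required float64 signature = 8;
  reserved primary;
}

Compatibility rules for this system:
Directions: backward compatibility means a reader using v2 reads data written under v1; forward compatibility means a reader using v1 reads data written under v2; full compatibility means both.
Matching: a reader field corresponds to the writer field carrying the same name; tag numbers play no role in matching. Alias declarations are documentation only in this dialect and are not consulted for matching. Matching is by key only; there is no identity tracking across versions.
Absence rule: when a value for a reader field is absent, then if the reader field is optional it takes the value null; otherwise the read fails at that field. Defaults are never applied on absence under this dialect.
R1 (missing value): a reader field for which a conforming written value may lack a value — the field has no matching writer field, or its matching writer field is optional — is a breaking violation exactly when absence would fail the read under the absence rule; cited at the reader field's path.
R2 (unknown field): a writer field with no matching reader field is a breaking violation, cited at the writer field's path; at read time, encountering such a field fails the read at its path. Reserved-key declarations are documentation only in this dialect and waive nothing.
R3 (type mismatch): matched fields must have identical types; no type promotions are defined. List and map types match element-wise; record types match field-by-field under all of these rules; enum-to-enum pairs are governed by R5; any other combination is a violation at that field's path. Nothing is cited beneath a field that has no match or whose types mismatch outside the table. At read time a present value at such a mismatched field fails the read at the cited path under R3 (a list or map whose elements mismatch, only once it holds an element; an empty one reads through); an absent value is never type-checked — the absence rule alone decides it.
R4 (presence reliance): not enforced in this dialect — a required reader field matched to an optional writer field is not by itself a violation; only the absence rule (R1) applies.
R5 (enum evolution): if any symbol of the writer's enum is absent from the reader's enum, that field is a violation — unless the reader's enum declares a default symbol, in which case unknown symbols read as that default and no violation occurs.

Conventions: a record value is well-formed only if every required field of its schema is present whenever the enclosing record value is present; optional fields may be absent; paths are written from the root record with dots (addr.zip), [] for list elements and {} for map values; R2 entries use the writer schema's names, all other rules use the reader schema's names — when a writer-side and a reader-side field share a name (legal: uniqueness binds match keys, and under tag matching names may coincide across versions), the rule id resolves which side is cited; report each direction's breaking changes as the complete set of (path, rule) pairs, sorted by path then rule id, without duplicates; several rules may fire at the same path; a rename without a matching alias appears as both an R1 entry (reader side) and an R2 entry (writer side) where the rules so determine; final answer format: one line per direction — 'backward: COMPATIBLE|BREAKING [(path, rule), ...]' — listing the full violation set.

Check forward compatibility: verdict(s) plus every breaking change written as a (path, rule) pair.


forward: BREAKING [(audit.phone, R3), (signature, R3)]

the writer's type comes first in each Device pair
forward on Device — v1 reading data written by v2:
  severity: no writer-side match
  scores: map<string, int64> -> map<string, int64>, writer required; from scores
  audit: Geo -> Geo, writer required; from audit
  avatar: no writer-side match
  signature: float64 -> bytes, writer required; from signature
  audit.factor: float64 -> float64, writer optional; from audit.factor
  audit.nickname: string -> string, writer optional; from audit.nickname
  audit.price: float32 -> float32, writer required; from audit.price
  audit.phone: int32 -> string, writer required; from audit.phone
  breaking: (audit.phone, R3)
  breaking: (signature, R3)
  => forward: BREAKING (2)
the other Device changes do not affect what is asked:
  removed field severity from record Device -> matters only for Device's backward compatibility — outside the asked direction
  field scores in record Device: tag 5 changed to 14 -> triggers nothing under Device's printed rules — same verdict
  removed field avatar from record Device -> matters only for Device's backward compatibility — outside the asked direction
  field audit in record Device: optional changed to required -> matters only for Device's backward compatibility — outside the asked direction


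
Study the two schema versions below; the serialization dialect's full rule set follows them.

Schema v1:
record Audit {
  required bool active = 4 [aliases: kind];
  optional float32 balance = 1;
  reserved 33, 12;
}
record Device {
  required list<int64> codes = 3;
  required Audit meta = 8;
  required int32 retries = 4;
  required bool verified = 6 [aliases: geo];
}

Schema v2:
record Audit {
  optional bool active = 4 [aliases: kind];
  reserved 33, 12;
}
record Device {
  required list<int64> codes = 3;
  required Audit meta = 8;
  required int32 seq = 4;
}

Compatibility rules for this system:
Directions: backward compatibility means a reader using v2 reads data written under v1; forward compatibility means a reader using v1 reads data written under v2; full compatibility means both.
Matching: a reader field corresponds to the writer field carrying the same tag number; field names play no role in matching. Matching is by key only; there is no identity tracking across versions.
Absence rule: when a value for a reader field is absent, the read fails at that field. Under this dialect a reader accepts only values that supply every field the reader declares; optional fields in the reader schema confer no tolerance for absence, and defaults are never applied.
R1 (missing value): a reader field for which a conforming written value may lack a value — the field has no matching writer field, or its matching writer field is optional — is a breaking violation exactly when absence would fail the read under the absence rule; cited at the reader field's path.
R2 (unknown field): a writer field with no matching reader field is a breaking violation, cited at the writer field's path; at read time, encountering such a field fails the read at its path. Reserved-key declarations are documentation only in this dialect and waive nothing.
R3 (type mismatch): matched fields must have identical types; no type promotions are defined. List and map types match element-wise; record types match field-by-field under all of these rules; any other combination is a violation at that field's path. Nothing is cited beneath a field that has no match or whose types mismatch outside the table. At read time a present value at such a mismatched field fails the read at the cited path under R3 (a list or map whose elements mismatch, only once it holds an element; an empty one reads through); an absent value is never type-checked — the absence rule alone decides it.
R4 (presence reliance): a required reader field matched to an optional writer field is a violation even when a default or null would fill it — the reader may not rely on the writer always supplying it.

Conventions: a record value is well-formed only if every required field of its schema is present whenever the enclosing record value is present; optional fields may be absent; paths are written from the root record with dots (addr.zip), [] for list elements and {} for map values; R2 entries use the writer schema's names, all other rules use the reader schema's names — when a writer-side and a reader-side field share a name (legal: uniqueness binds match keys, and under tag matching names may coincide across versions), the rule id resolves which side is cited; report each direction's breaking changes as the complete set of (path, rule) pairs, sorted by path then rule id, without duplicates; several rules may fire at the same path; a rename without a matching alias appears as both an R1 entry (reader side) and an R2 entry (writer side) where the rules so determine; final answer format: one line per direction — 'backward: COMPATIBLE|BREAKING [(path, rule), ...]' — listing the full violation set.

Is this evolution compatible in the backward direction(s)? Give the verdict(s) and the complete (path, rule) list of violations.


backward: BREAKING [(meta.balance, R2), (verified, R2)]

arrows below run writer -> reader for Device
backward for Device (reader v2, writer v1):
  codes: paired with writer codes (list<int64> -> list<int64>; writer required)
  meta: paired with writer meta (Audit -> Audit; writer required)
  seq: paired with writer retries (int32 -> int32; writer required)
  verified (writer side), unknown to reader
  meta.active: paired with writer meta.active (bool -> bool; writer required)
  meta.balance (writer side), unknown to reader
  rule R2 violated at meta.balance
  rule R2 violated at verified
  => 2 violation(s): backward is BREAKING for Device
checking off the Device differences that do not matter here:
  field active in record Audit: required changed to optional -> affects forward compatibility only, which is not asked
  renamed field retries to seq in record Device -> fires no rule on Device, leaving the asked answer as it is


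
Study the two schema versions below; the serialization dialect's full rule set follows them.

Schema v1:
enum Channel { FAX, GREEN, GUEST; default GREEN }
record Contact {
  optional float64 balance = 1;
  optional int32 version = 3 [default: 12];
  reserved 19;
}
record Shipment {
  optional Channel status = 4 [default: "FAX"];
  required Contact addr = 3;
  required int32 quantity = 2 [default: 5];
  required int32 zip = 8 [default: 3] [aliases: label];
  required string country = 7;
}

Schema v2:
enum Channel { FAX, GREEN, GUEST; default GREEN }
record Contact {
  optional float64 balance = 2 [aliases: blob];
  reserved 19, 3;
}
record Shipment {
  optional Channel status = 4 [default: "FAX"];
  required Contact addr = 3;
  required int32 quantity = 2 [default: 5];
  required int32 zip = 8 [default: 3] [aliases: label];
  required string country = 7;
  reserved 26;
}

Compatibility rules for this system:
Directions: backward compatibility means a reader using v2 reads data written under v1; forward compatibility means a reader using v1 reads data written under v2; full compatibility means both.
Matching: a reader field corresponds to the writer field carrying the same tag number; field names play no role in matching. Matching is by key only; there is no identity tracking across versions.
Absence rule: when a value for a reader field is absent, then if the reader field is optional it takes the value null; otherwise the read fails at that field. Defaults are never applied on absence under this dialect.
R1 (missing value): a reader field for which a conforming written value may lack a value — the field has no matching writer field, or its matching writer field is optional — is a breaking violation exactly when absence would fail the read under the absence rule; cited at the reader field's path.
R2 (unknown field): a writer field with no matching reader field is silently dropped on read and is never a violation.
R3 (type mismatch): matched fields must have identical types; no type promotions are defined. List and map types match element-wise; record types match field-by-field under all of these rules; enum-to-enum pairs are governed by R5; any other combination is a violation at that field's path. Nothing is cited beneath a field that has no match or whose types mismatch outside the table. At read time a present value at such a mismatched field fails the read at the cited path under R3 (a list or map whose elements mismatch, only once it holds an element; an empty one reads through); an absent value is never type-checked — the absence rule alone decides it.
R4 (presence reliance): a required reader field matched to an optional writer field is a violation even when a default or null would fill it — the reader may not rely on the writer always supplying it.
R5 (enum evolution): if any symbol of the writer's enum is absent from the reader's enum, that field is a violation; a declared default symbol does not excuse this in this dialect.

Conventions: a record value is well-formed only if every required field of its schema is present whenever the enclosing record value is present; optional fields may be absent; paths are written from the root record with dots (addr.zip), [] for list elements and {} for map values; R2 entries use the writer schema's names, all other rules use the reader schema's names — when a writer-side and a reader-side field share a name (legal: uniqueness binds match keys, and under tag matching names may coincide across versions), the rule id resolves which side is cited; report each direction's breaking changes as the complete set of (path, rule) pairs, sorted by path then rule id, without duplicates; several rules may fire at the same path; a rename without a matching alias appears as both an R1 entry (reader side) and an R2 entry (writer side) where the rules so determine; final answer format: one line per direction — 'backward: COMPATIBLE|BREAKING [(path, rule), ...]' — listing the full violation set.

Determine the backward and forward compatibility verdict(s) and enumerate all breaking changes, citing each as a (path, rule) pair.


backward: COMPATIBLE []; forward: COMPATIBLE []

in Shipment below, arrows point writer -> reader
backward for Shipment (reader v2, writer v1):
  status: Channel -> Channel, writer optional; from status
  addr: Contact -> Contact, writer required; from addr
  quantity: int32 -> int32, writer required; from quantity
  zip: int32 -> int32, writer required; from zip
  country: string -> string, writer required; from country
  addr.balance: no writer-side match
  leftover writer field: addr.balance
  leftover writer field: addr.version
  => backward verdict for Shipment: COMPATIBLE, no violations
forward for Shipment (reader v1, writer v2):
  status: Channel -> Channel, writer optional; from status
  addr: Contact -> Contact, writer required; from addr
  quantity: int32 -> int32, writer required; from quantity
  zip: int32 -> int32, writer required; from zip
  country: string -> string, writer required; from country
  addr.balance: no writer-side match
  addr.version: no writer-side match
  leftover writer field: addr.balance
  => forward verdict for Shipment: COMPATIBLE, no violations


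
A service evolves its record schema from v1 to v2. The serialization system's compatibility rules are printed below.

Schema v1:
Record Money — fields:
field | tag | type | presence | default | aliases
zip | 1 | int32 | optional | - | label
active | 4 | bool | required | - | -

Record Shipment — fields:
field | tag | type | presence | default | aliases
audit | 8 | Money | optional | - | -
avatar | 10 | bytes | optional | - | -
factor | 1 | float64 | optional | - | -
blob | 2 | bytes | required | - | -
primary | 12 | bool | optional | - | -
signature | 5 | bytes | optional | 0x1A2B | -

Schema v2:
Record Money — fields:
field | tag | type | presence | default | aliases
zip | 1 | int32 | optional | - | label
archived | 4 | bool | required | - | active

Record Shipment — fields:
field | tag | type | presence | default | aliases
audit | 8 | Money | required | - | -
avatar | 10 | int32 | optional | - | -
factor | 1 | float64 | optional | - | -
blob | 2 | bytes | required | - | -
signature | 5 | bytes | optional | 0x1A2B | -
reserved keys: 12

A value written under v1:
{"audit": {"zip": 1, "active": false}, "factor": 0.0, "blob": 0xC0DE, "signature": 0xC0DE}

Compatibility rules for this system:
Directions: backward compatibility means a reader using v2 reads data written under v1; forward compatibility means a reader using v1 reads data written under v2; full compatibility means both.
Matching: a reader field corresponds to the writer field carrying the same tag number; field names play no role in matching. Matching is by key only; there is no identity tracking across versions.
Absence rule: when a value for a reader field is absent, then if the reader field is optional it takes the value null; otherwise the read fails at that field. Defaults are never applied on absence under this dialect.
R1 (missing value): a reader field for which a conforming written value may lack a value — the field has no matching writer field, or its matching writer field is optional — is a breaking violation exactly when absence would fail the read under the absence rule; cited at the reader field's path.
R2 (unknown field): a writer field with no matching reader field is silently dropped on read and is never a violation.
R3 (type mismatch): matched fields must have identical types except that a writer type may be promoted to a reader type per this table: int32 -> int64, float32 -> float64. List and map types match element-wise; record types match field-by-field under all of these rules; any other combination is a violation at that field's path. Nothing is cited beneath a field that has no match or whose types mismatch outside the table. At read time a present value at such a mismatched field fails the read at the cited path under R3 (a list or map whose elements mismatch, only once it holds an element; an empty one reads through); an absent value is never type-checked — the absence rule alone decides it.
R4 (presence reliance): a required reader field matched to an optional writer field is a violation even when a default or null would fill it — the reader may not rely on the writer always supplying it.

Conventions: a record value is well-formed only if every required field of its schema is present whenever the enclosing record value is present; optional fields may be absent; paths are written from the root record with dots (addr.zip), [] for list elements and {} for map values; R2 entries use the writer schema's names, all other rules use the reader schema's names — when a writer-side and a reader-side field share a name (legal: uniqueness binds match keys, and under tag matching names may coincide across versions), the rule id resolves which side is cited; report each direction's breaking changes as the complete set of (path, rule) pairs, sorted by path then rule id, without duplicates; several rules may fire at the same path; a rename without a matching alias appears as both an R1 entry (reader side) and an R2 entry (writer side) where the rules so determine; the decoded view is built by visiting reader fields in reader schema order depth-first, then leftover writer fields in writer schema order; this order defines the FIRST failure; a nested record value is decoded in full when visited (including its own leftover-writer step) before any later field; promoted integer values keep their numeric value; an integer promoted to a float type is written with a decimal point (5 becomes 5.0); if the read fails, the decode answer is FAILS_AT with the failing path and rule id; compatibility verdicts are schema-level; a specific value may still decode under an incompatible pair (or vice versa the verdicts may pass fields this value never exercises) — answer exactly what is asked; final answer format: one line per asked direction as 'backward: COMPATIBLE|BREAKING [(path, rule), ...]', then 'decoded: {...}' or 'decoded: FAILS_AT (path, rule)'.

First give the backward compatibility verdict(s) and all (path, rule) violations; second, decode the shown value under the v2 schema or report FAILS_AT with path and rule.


backward: BREAKING [(audit, R1), (audit, R4), (avatar, R3)]; decoded: {"audit": {"zip": 1, "archived": false}, "avatar": null, "factor": 0.0, "blob": 0xC0DE, "signature": 0xC0DE}

each type pair in Shipment: writer, then reader
checking backward for Shipment: reader v2 against writer v1:
  audit: Money -> Money, writer optional; from audit
  avatar: bytes -> int32, writer optional; from avatar
  factor: float64 -> float64, writer optional; from factor
  blob: bytes -> bytes, writer required; from blob
  signature: bytes -> bytes, writer optional; from signature
  leftover writer field: primary
  audit.zip: int32 -> int32, writer optional; from audit.zip
  audit.archived: bool -> bool, writer required; from audit.active
  violation R1 at audit
  violation R4 at audit
  violation R3 at avatar
  backward on Shipment therefore BREAKING (3)
decode (reader v2):
  audit.zip := 1
  audit.archived := false (from writer active)
  avatar := null (not supplied -> null)
  factor := 0.0
  blob := 0xC0DE
  signature := 0xC0DE
  => decoded: {"audit": {"zip": 1, "archived": false}, "avatar": null, "factor": 0.0, "blob": 0xC0DE, "signature": 0xC0DE}


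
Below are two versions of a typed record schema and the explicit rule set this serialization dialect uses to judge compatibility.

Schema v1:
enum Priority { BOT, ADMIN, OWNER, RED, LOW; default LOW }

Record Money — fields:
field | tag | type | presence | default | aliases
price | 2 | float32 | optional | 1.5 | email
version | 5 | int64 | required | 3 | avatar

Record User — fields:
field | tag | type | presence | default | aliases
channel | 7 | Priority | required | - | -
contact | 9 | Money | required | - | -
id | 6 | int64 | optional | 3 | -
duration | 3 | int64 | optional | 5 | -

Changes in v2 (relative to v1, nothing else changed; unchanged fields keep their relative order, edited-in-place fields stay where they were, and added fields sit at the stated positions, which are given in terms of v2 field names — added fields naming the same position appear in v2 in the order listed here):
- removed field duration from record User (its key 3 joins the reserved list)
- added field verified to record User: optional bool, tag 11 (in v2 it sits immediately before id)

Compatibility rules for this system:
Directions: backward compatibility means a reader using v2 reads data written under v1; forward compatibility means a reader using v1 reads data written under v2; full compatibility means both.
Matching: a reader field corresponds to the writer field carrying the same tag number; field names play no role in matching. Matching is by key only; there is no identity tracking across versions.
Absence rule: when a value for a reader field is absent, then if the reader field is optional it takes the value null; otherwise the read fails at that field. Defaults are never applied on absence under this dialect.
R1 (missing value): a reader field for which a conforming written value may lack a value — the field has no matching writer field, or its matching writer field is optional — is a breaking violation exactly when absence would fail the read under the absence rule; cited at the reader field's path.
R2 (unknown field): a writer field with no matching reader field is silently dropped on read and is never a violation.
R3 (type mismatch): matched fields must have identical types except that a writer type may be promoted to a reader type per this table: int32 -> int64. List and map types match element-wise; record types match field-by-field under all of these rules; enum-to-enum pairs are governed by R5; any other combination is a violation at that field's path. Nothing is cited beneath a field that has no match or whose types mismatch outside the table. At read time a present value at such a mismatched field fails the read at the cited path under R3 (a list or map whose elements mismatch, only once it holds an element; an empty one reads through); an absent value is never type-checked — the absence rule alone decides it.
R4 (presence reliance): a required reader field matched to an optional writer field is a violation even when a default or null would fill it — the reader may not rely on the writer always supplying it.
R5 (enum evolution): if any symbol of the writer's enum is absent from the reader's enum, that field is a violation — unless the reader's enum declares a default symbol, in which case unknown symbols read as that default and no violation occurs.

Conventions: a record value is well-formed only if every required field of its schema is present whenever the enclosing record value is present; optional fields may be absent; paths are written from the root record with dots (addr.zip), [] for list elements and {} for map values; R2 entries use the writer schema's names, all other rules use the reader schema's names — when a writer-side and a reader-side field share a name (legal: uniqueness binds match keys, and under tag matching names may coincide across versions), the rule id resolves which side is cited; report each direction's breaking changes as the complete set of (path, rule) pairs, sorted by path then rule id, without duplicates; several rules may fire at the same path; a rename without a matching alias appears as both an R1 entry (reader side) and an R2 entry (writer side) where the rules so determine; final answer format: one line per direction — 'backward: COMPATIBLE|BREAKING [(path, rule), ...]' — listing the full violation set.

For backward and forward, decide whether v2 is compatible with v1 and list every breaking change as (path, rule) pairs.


backward: COMPATIBLE []; forward: COMPATIBLE []

each type pair in User: writer, then reader
backward on User — v2 reading data written by v1:
  Priority -> Priority, writer required: channel aligns to channel
  Money -> Money, writer required: contact aligns to contact
  no writer field matches reader verified
  int64 -> int64, writer optional: id aligns to id
  leftover writer field: duration
  float32 -> float32, writer optional: contact.price aligns to contact.price
  int64 -> int64, writer required: contact.version aligns to contact.version
  => no violations; backward on User: COMPATIBLE
forward on User — v1 reading data written by v2:
  Priority -> Priority, writer required: channel aligns to channel
  Money -> Money, writer required: contact aligns to contact
  int64 -> int64, writer optional: id aligns to id
  no writer field matches reader duration
  leftover writer field: verified
  float32 -> float32, writer optional: contact.price aligns to contact.price
  int64 -> int64, writer required: contact.version aligns to contact.version
  => no violations; forward on User: COMPATIBLE


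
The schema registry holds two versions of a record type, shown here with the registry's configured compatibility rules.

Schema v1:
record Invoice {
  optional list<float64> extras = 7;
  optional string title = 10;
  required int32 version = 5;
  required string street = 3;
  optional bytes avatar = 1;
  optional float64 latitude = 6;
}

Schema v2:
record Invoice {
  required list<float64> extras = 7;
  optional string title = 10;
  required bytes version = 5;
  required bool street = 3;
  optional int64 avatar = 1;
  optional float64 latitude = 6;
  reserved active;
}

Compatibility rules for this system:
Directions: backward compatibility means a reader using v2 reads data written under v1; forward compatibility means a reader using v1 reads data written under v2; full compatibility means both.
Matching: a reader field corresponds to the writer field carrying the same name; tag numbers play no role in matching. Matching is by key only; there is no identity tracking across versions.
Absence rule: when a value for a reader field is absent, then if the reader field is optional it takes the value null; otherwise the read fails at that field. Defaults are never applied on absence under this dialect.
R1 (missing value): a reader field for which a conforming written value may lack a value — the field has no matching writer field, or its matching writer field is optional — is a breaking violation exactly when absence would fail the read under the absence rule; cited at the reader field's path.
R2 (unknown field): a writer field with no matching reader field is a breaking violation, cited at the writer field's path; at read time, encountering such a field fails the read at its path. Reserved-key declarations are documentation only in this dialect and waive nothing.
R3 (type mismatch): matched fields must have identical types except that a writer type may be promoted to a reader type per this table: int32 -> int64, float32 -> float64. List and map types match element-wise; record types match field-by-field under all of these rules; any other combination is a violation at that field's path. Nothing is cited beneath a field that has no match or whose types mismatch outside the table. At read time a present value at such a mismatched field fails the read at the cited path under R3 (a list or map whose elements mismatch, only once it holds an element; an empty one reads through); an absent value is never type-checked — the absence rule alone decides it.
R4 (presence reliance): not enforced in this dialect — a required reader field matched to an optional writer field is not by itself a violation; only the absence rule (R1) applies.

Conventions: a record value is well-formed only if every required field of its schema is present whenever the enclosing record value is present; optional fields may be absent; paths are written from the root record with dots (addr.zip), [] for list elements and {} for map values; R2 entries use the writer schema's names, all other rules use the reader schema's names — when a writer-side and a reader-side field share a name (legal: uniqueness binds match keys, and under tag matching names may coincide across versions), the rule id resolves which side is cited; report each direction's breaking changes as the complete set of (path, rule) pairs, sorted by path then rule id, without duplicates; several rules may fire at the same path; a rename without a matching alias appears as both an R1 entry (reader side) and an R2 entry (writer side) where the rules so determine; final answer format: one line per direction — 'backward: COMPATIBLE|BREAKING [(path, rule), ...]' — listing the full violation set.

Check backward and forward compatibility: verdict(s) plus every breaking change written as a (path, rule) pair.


backward: BREAKING [(avatar, R3), (extras, R1), (street, R3), (version, R3)]; forward: BREAKING [(avatar, R3), (street, R3), (version, R3)]

each type pair in Invoice: writer, then reader
backward on Invoice — v2 reading data written by v1:
  extras: paired with writer extras (list<float64> -> list<float64>; writer optional)
  title: paired with writer title (string -> string; writer optional)
  version: paired with writer version (int32 -> bytes; writer required)
  street: paired with writer street (string -> bool; writer required)
  avatar: paired with writer avatar (bytes -> int64; writer optional)
  latitude: paired with writer latitude (float64 -> float64; writer optional)
  breaking: (avatar, R3)
  breaking: (extras, R1)
  breaking: (street, R3)
  breaking: (version, R3)
  backward on Invoice therefore BREAKING (4)
forward on Invoice — v1 reading data written by v2:
  extras: paired with writer extras (list<float64> -> list<float64>; writer required)
  title: paired with writer title (string -> string; writer optional)
  version: paired with writer version (bytes -> int32; writer required)
  street: paired with writer street (bool -> string; writer required)
  avatar: paired with writer avatar (int64 -> bytes; writer optional)
  latitude: paired with writer latitude (float64 -> float64; writer optional)
  breaking: (avatar, R3)
  breaking: (street, R3)
  breaking: (version, R3)
  forward on Invoice therefore BREAKING (3)


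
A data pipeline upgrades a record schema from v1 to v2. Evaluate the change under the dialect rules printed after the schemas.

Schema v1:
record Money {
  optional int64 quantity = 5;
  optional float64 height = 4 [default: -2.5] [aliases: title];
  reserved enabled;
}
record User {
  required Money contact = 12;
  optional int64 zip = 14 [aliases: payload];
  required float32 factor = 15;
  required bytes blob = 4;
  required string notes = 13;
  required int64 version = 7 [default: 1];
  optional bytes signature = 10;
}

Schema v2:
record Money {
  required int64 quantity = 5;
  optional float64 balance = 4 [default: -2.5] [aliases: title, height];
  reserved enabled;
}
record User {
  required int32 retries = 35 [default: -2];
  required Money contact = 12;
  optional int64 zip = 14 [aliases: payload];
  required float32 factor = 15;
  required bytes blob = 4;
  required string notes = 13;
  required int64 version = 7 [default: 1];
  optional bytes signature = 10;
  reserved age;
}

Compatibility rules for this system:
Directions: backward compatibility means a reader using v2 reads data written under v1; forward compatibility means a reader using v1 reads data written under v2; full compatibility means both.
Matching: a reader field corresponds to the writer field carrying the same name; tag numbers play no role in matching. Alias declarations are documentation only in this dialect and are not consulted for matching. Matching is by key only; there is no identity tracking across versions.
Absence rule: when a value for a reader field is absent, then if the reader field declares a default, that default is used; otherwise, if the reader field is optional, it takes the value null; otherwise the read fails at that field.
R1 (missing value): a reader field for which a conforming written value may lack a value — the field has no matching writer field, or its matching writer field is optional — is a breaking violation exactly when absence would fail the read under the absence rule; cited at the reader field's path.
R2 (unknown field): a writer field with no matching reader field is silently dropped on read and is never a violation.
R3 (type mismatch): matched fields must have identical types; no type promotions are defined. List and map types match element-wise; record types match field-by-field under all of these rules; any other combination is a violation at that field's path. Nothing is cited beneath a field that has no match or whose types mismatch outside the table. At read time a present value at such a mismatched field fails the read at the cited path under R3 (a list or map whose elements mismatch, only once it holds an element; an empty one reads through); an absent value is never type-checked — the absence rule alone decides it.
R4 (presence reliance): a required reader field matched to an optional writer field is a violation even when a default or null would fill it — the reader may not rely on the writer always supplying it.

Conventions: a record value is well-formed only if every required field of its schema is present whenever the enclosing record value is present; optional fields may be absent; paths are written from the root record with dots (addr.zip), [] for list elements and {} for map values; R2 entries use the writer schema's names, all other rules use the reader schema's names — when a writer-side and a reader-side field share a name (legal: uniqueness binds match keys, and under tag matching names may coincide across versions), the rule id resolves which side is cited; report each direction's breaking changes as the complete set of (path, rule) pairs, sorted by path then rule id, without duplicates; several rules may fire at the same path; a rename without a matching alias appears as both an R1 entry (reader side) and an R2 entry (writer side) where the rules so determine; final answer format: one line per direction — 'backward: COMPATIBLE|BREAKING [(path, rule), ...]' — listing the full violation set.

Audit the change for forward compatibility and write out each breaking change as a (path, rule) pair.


forward: COMPATIBLE []

arrows below run writer -> reader for User
forward on User — v1 reading data written by v2:
  contact: Money -> Money, writer required; from contact
  zip: int64 -> int64, writer optional; from zip
  factor: float32 -> float32, writer required; from factor
  blob: bytes -> bytes, writer required; from blob
  notes: string -> string, writer required; from notes
  version: int64 -> int64, writer required; from version
  signature: bytes -> bytes, writer optional; from signature
  retries (writer side), unknown to reader
  contact.quantity: int64 -> int64, writer required; from contact.quantity
  no writer field matches reader contact.height
  contact.balance (writer side), unknown to reader
  => no violations; forward on User: COMPATIBLE
ruling out the remaining User differences:
  field quantity in record Money: optional changed to required -> affects backward compatibility only, which is not asked
  added field retries to record User: required int32, tag 35, default -2 (in v2 it sits immediately before contact) -> inert for the asked User verdict: nothing fires
  renamed field height to balance in record Money (alias height declared on the renamed field) -> inert for the asked User verdict: nothing fires


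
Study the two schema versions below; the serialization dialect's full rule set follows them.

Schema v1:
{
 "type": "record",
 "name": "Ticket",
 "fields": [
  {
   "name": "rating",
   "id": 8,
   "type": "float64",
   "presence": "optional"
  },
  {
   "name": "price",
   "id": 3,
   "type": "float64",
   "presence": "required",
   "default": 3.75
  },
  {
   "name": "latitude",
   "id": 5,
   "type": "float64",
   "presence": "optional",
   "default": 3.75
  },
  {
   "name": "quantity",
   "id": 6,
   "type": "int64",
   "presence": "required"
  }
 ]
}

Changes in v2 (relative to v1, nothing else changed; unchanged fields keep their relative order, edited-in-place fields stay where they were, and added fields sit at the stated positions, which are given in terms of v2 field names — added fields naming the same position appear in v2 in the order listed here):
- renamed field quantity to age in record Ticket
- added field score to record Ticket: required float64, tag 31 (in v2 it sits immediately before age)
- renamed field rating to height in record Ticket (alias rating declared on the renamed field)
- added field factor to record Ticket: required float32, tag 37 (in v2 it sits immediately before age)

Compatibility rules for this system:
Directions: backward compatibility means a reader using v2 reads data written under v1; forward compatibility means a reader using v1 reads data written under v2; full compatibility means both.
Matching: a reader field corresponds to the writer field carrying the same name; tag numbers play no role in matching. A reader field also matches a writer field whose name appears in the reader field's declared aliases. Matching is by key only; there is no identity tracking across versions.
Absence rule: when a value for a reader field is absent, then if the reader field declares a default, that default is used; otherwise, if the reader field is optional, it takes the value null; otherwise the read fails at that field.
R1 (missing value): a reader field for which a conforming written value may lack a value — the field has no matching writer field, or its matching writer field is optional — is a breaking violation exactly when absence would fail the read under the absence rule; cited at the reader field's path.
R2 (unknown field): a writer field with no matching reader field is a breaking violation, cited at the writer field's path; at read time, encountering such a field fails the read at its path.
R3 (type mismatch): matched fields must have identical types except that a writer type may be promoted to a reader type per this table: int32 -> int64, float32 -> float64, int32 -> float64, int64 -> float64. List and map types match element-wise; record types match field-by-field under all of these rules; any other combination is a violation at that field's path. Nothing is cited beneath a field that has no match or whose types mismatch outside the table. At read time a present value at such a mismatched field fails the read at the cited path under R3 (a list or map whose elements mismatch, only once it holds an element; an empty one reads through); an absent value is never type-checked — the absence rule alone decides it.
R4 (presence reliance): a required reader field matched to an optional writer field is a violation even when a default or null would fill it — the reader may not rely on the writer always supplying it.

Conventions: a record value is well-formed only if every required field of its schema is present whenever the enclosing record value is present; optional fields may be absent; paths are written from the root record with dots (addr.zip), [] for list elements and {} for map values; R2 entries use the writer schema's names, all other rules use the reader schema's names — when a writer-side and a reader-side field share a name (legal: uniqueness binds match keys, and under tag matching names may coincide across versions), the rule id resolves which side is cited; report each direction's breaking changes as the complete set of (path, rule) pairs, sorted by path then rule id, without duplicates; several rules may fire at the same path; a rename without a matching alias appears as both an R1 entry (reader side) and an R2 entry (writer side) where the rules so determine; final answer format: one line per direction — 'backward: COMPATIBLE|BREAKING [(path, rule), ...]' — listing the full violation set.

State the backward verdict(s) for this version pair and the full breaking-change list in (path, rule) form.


arrows below run writer -> reader for Ticket
backward analysis of Ticket with v2 as reader and v1 as writer:
  height <- rating (float64 -> float64, writer optional)
  price <- price (float64 -> float64, writer required)
  latitude <- latitude (float64 -> float64, writer optional)
  score has no writer counterpart
  factor has no writer counterpart
  age has no writer counterpart
  quantity (writer side), unknown to reader
  violation R1 at age
  violation R1 at factor
  violation R2 at quantity
  violation R1 at score
  => 4 violation(s): backward is BREAKING for Ticket
remaining Ticket differences; none change what is asked:
  renamed field rating to height in record Ticket (alias rating declared on the renamed field) -> fires only in the forward direction of Ticket, which is not asked here

backward: BREAKING [(age, R1), (factor, R1), (quantity, R2), (score, R1)]
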